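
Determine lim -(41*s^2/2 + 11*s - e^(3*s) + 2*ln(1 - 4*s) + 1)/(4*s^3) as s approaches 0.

Substitution gives 0/0; apply L'Hôpital's rule 3 times.
After differentiating numerator and denominator 3 times the quotient is (-27*e^(3*s) + 256/(4*s - 1)^3)/(-24); at s = 0 this is 283/24.

283/24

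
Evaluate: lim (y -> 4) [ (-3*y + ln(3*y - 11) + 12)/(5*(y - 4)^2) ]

-9/10

Direct substitution gives 0/0.
Apply L'Hôpital: lim (-3 + 3/(3*y - 11))/(10*y - 40), still 0/0.
After 2 applications of L'Hôpital's rule the quotient is (-9/(3*y - 11)^2)/(10); substituting y = 4 gives -9/10.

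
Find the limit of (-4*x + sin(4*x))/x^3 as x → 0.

Direct substitution gives 0/0.
Apply L'Hôpital: lim (4*cos(4*x) - 4)/(3*x^2), still 0/0.
Apply L'Hôpital: lim (-16*sin(4*x))/(6*x), still 0/0.
After 3 applications of L'Hôpital's rule the quotient is (-64*cos(4*x))/(6); substituting x = 0 gives -32/3.

-32/3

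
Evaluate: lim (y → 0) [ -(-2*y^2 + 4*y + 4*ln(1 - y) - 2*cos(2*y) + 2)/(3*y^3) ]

4/9

Substitution gives 0/0 (the numerator vanishes to order 3).
Expand each term to order y^3: the coefficient of y^3 in 4·ln(1 - y) is -4/3 and in -2·cos(2y) is 0.
Lower-order terms cancel with the polynomial part, so the numerator is (-4/3)·y^3 + o(y^3), and the limit is (-4/3)/(-3) = 4/9.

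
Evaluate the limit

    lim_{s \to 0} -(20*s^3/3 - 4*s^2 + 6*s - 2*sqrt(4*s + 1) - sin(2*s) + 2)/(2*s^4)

Substitution gives 0/0 (the numerator vanishes to order 4).
Expand each term to order s^4: the coefficient of s^4 in -2·√(1 + 4s) is 20 and in −sin(2s) is 0.
Lower-order terms cancel with the polynomial part, so the numerator is (20)·s^4 + o(s^4), and the limit is (20)/(-2) = -10.

-10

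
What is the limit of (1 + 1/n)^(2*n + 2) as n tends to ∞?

e^(2)

Write it as [(1 + 1/n)^n]^(2) · (1 + 1/n)^(2). The bracketed term tends to e^(1) and the second factor to 1, so the limit is e^(2).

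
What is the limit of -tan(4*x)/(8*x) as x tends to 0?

-1/2

Substitution gives 0/0.
Since tan(u)/u → 1 as u → 0, tan(4x)/(4x) → 1 and the limit is 4/(-8) = -1/2.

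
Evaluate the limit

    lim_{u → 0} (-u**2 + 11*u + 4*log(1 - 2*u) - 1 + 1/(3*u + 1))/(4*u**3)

-113/12

Substitution gives 0/0 (the numerator vanishes to order 3).
Expand each term to order u^3: the coefficient of u^3 in 1/(1 + 3u) is -27 and in 4·ln(1 - 2u) is -32/3.
Lower-order terms cancel with the polynomial part, so the numerator is (-113/3)·u^3 + o(u^3), and the limit is (-113/3)/(4) = -113/12.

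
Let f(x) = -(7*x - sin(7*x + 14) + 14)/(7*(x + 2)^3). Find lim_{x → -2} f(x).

-49/6

Direct substitution gives 0/0.
Apply L'Hôpital: lim (7 - 7*cos(7*x + 14))/(-21*(x + 2)^2), still 0/0.
Apply L'Hôpital: lim (49*sin(7*x + 14))/(-42*x - 84), still 0/0.
After 3 applications of L'Hôpital's rule the quotient is (343*cos(7*x + 14))/(-42); substituting x = -2 gives -49/6.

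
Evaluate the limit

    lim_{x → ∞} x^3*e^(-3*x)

Write as x^3/e^{3x}, an ∞/∞ form.
Exponential growth dominates any polynomial, so repeated L'Hôpital (or the standard result) gives 0.

0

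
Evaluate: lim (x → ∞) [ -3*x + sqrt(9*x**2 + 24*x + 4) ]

This has the form ∞ − ∞. Multiply and divide by the conjugate √(9*x^2 + 24*x + 4) + 3x.
That gives (24x + 4) / (√(9*x^2 + 24*x + 4) + 3x).
Divide numerator and denominator by x: the limit is 24/(2·3) = 4.

4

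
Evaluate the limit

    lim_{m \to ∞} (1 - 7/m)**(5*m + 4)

e^(-35)

Write it as [(1 - 7/m)^m]^(5) · (1 - 7/m)^(4). The bracketed term tends to e^(-7) and the second factor to 1, so the limit is e^(-35).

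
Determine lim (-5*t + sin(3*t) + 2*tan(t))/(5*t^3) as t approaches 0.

Substitution gives 0/0 (the numerator vanishes to order 3).
Expand each term to order t^3: the coefficient of t^3 in sin(3t) is -9/2 and in 2·tan(t) is 2/3.
Lower-order terms cancel with the polynomial part, so the numerator is (-23/6)·t^3 + o(t^3), and the limit is (-23/6)/(5) = -23/30.

-23/30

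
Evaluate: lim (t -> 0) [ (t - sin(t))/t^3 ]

Direct substitution gives 0/0.
Apply L'Hôpital: lim (1 - cos(t))/(3*t^2), still 0/0.
Apply L'Hôpital: lim (sin(t))/(6*t), still 0/0.
After 3 applications of L'Hôpital's rule the quotient is (cos(t))/(6); substituting t = 0 gives 1/6.

1/6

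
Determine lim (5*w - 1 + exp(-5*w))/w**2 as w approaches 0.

Direct substitution gives 0/0.
Apply L'Hôpital: lim (5 - 5*e^(-5*w))/(2*w), still 0/0.
After 2 applications of L'Hôpital's rule the quotient is (25*e^(-5*w))/(2); substituting w = 0 gives 25/2.

25/2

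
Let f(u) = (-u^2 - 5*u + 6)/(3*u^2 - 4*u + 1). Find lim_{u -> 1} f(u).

Direct substitution gives 0/0, so factor. Both numerator and denominator have (u - 1) as a factor.
After cancelling, the expression reduces to (-u - 6)/(3*u - 1).
Substituting u = 1 gives -7/2.

-7/2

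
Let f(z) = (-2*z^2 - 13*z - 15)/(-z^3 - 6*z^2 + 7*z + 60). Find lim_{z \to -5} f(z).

-7/8

At z = -5 both the top and bottom vanish — a removable singularity. Factoring out (z + 5) from each leaves (-2*z - 3)/(-z^2 - z + 12), which at z = -5 equals -7/8.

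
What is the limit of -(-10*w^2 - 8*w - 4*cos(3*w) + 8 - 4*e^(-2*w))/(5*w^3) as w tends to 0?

-16/15

Substitution gives 0/0; apply L'Hôpital's rule 3 times.
After differentiating numerator and denominator 3 times the quotient is (-108*sin(3*w) + 32*e^(-2*w))/(-30); at w = 0 this is -16/15.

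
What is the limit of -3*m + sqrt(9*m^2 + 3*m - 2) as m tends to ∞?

1/2

An ∞ − ∞ form. Rationalising with the conjugate, the difference becomes (3m - 2) / (√(9*m^2 + 3*m - 2) + 3m).
For large m the denominator behaves like 2·3m, so the quotient tends to 3/6 = 1/2.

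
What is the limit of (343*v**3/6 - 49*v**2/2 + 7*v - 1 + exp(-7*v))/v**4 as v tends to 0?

2401/24

Direct substitution gives 0/0.
Apply L'Hôpital: lim (343*v^2/2 - 49*v + 7 - 7*e^(-7*v))/(4*v^3), still 0/0.
Apply L'Hôpital: lim (343*v - 49 + 49*e^(-7*v))/(12*v^2), still 0/0.
Apply L'Hôpital: lim (343 - 343*e^(-7*v))/(24*v), still 0/0.
After 4 applications of L'Hôpital's rule the quotient is (2401*e^(-7*v))/(24); substituting v = 0 gives 2401/24.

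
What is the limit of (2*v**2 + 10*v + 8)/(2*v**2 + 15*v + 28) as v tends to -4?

Direct substitution gives 0/0, so factor. Both numerator and denominator have (v + 4) as a factor.
After cancelling, the expression reduces to (2*v + 2)/(2*v + 7).
Substituting v = -4 gives 6.

6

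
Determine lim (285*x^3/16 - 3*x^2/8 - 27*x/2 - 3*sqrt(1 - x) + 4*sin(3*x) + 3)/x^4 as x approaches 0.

15/128

Substitution gives 0/0 (the numerator vanishes to order 4).
Expand each term to order x^4: the coefficient of x^4 in 4·sin(3x) is 0 and in -3·√(1 - x) is 15/128.
Lower-order terms cancel with the polynomial part, so the numerator is (15/128)·x^4 + o(x^4), and the limit is (15/128)/(1) = 15/128.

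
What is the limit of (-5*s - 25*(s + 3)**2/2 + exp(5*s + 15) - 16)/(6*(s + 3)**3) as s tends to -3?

125/36

Direct substitution gives 0/0.
Apply L'Hôpital: lim (-25*s + 5*e^(5*s + 15) - 80)/(18*(s + 3)^2), still 0/0.
Apply L'Hôpital: lim (25*e^(5*s + 15) - 25)/(36*s + 108), still 0/0.
After 3 applications of L'Hôpital's rule the quotient is (125*e^(5*s + 15))/(36); substituting s = -3 gives 125/36.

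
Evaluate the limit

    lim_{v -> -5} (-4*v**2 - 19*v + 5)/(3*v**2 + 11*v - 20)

Direct substitution gives 0/0, so factor. Both numerator and denominator have (v + 5) as a factor.
After cancelling, the expression reduces to (1 - 4*v)/(3*v - 4).
Substituting v = -5 gives -21/19.

-21/19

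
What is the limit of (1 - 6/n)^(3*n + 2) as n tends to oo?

e^(-18)

Let L be the limit and take ln: ln L = lim (3n + 2)·ln(1 - 6/n) = lim (3n + 2)·(-6/n + O(1/n²)) = -18.
Hence L = e^(-18).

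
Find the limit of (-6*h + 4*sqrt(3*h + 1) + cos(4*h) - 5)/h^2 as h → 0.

Substitution gives 0/0 (the numerator vanishes to order 2).
Expand each term to order h^2: the coefficient of h^2 in 4·√(1 + 3h) is -9/2 and in cos(4h) is -8.
Lower-order terms cancel with the polynomial part, so the numerator is (-25/2)·h^2 + o(h^2), and the limit is (-25/2)/(1) = -25/2.

-25/2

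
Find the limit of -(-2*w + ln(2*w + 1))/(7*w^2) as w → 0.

2/7

Direct substitution gives 0/0.
Apply L'Hôpital: lim (-2 + 2/(2*w + 1))/(-14*w), still 0/0.
After 2 applications of L'Hôpital's rule the quotient is (-4/(2*w + 1)^2)/(-14); substituting w = 0 gives 2/7.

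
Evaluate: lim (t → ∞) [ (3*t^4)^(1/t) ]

Base → ∞ and exponent → 0: an ∞^0 form.
Take logs: (1/t)·ln(3·t^4) = (ln 3 + 4·ln t)/t → 0.
So the limit is e^0 = 1.

1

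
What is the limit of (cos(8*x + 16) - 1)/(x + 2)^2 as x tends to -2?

-32

Direct substitution gives 0/0.
Apply L'Hôpital: lim (-8*sin(8*x + 16))/(2*x + 4), still 0/0.
After 2 applications of L'Hôpital's rule the quotient is (-64*cos(8*x + 16))/(2); substituting x = -2 gives -32.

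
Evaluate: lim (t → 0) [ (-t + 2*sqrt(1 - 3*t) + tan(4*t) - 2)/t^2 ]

Substitution gives 0/0 (the numerator vanishes to order 2).
Expand each term to order t^2: the coefficient of t^2 in 2·√(1 - 3t) is -9/4 and in tan(4t) is 0.
Lower-order terms cancel with the polynomial part, so the numerator is (-9/4)·t^2 + o(t^2), and the limit is (-9/4)/(1) = -9/4.

-9/4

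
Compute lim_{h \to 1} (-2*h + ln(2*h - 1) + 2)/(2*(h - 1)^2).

-1

Direct substitution gives 0/0.
Apply L'Hôpital: lim (-2 + 2/(2*h - 1))/(4*h - 4), still 0/0.
After 2 applications of L'Hôpital's rule the quotient is (-4/(2*h - 1)^2)/(4); substituting h = 1 gives -1.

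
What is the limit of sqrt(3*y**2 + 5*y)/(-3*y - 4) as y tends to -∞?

For large |y|, √(3*y^2 + 5*y) ≈ √3·|y| and the denominator ≈ -3y.
Since y → −∞, |y| = −y, giving −√3/(-3) = √(3)/3.

√(3)/3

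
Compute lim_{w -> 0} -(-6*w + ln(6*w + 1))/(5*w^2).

18/5

Direct substitution gives 0/0.
Apply L'Hôpital: lim (-6 + 6/(6*w + 1))/(-10*w), still 0/0.
After 2 applications of L'Hôpital's rule the quotient is (-36/(6*w + 1)^2)/(-10); substituting w = 0 gives 18/5.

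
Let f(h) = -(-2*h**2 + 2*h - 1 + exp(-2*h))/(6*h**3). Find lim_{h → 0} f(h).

Direct substitution gives 0/0.
Apply L'Hôpital: lim (-4*h + 2 - 2*e^(-2*h))/(-18*h^2), still 0/0.
Apply L'Hôpital: lim (-4 + 4*e^(-2*h))/(-36*h), still 0/0.
After 3 applications of L'Hôpital's rule the quotient is (-8*e^(-2*h))/(-36); substituting h = 0 gives 2/9.

2/9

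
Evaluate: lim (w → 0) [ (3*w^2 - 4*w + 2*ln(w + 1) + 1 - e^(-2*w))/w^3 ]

2

Substitution gives 0/0 (the numerator vanishes to order 3).
Expand each term to order w^3: the coefficient of w^3 in 2·ln(1 + w) is 2/3 and in −e^(-2w) is 4/3.
Lower-order terms cancel with the polynomial part, so the numerator is (2)·w^3 + o(w^3), and the limit is (2)/(1) = 2.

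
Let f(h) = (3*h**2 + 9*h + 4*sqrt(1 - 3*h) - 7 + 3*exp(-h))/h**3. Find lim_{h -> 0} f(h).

-29/4

Substitution gives 0/0 (the numerator vanishes to order 3).
Expand each term to order h^3: the coefficient of h^3 in 4·√(1 - 3h) is -27/4 and in 3·e^(-h) is -1/2.
Lower-order terms cancel with the polynomial part, so the numerator is (-29/4)·h^3 + o(h^3), and the limit is (-29/4)/(1) = -29/4.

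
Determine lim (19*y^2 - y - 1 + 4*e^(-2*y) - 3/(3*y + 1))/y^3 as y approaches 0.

227/3

Substitution gives 0/0; apply L'Hôpital's rule 3 times.
After differentiating numerator and denominator 3 times the quotient is (-32*e^(-2*y) + 486/(3*y + 1)^4)/(6); at y = 0 this is 227/3.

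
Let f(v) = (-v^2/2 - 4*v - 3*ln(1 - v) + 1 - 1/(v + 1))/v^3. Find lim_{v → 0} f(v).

Substitution gives 0/0 (the numerator vanishes to order 3).
Expand each term to order v^3: the coefficient of v^3 in -3·ln(1 - v) is 1 and in −1/(1 + v) is 1.
Lower-order terms cancel with the polynomial part, so the numerator is (2)·v^3 + o(v^3), and the limit is (2)/(1) = 2.

2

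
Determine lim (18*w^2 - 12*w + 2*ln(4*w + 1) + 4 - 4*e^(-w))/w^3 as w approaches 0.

130/3

Substitution gives 0/0 (the numerator vanishes to order 3).
Expand each term to order w^3: the coefficient of w^3 in 2·ln(1 + 4w) is 128/3 and in -4·e^(-w) is 2/3.
Lower-order terms cancel with the polynomial part, so the numerator is (130/3)·w^3 + o(w^3), and the limit is (130/3)/(1) = 130/3.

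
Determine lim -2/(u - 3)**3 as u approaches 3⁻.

As u → 3⁻, (u - 3) → 0⁻, so (u - 3)^3 → 0⁻ and -2/(u - 3)^3 → ∞.

∞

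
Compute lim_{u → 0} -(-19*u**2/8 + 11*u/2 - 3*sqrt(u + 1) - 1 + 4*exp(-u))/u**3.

Substitution gives 0/0; apply L'Hôpital's rule 3 times.
After differentiating numerator and denominator 3 times the quotient is (-4*e^(-u) - 9/(8*(u + 1)^(5/2)))/(-6); at u = 0 this is 41/48.

41/48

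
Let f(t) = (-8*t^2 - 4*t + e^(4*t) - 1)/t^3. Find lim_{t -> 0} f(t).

Direct substitution gives 0/0.
Apply L'Hôpital: lim (-16*t + 4*e^(4*t) - 4)/(3*t^2), still 0/0.
Apply L'Hôpital: lim (16*e^(4*t) - 16)/(6*t), still 0/0.
After 3 applications of L'Hôpital's rule the quotient is (64*e^(4*t))/(6); substituting t = 0 gives 32/3.

32/3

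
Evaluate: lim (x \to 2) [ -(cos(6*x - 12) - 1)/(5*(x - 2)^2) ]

Direct substitution gives 0/0.
Apply L'Hôpital: lim (-6*sin(6*x - 12))/(20 - 10*x), still 0/0.
After 2 applications of L'Hôpital's rule the quotient is (-36*cos(6*x - 12))/(-10); substituting x = 2 gives 18/5.

18/5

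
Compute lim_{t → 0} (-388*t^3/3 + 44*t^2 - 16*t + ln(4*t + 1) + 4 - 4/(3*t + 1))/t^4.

-388

Substitution gives 0/0; apply L'Hôpital's rule 4 times.
After differentiating numerator and denominator 4 times the quotient is (-1536/(4*t + 1)^4 - 7776/(3*t + 1)^5)/(24); at t = 0 this is -388.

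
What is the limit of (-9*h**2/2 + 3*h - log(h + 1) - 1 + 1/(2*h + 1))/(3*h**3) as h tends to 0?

Substitution gives 0/0; apply L'Hôpital's rule 3 times.
After differentiating numerator and denominator 3 times the quotient is (-48/(2*h + 1)^4 - 2/(h + 1)^3)/(18); at h = 0 this is -25/9.

-25/9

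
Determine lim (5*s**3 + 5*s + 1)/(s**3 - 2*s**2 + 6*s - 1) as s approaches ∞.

Numerator and denominator both have degree 3.
Dividing every term by s^3, all lower-order terms vanish and the limit is the ratio of leading coefficients, 5/(1) = 5.

5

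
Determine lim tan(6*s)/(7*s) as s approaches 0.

6/7

Substitution gives 0/0.
Since tan(u)/u → 1 as u → 0, tan(6s)/(6s) → 1 and the limit is 6/7.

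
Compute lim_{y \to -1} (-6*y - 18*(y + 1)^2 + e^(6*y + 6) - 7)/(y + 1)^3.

Direct substitution gives 0/0.
Apply L'Hôpital: lim (-36*y + 6*e^(6*y + 6) - 42)/(3*(y + 1)^2), still 0/0.
Apply L'Hôpital: lim (36*e^(6*y + 6) - 36)/(6*y + 6), still 0/0.
After 3 applications of L'Hôpital's rule the quotient is (216*e^(6*y + 6))/(6); substituting y = -1 gives 36.

36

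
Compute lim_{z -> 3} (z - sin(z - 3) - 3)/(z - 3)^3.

Direct substitution gives 0/0.
Apply L'Hôpital: lim (1 - cos(z - 3))/(3*(z - 3)^2), still 0/0.
Apply L'Hôpital: lim (sin(z - 3))/(6*z - 18), still 0/0.
After 3 applications of L'Hôpital's rule the quotient is (cos(z - 3))/(6); substituting z = 3 gives 1/6.

1/6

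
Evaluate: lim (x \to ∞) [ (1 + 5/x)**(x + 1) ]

Write it as [(1 + 5/x)^x]^(1) · (1 + 5/x)^(1). The bracketed term tends to e^(5) and the second factor to 1, so the limit is e^(5).

e^(5)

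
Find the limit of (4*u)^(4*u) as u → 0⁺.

1

Base → 0⁺ and exponent → 0⁺: a 0^0 form.
Take logs: 4u·ln(4u). This is 0·(−∞); rewriting as ln(4u)/(1/(4u)) and applying L'Hôpital gives 0.
Hence the limit is e^0 = 1.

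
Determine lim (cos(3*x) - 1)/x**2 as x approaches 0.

Direct substitution gives 0/0.
Apply L'Hôpital: lim (-3*sin(3*x))/(2*x), still 0/0.
After 2 applications of L'Hôpital's rule the quotient is (-9*cos(3*x))/(2); substituting x = 0 gives -9/2.

-9/2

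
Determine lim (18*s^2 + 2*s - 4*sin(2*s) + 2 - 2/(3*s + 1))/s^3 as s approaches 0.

Substitution gives 0/0; apply L'Hôpital's rule 3 times.
After differentiating numerator and denominator 3 times the quotient is (32*cos(2*s) + 324/(3*s + 1)^4)/(6); at s = 0 this is 178/3.

178/3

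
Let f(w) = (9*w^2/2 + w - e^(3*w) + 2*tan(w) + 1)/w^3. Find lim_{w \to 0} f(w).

Substitution gives 0/0 (the numerator vanishes to order 3).
Expand each term to order w^3: the coefficient of w^3 in −e^(3w) is -9/2 and in 2·tan(w) is 2/3.
Lower-order terms cancel with the polynomial part, so the numerator is (-23/6)·w^3 + o(w^3), and the limit is (-23/6)/(1) = -23/6.

-23/6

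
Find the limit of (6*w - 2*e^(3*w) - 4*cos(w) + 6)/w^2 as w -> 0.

Substitution gives 0/0; apply L'Hôpital's rule 2 times.
After differentiating numerator and denominator 2 times the quotient is (-18*e^(3*w) + 4*cos(w))/(2); at w = 0 this is -7.

-7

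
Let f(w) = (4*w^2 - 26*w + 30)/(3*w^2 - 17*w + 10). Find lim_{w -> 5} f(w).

Since w = 5 makes numerator and denominator zero, (w - 5) divides both.
Cancelling it gives (4*w - 6)/(3*w - 2); now plug in w = 5 to get 14/13.

14/13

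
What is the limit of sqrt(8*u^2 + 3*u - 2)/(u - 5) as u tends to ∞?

2*√(2)

For large |u|, √(8*u^2 + 3*u - 2) ≈ √8·|u| and the denominator ≈ u.
Since u → +∞, |u| = u, giving √8/(1) = 2*√(2).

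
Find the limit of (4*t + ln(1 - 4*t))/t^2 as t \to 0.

-8

Direct substitution gives 0/0.
Apply L'Hôpital: lim (4 - 4/(1 - 4*t))/(2*t), still 0/0.
After 2 applications of L'Hôpital's rule the quotient is (-16/(1 - 4*t)^2)/(2); substituting t = 0 gives -8.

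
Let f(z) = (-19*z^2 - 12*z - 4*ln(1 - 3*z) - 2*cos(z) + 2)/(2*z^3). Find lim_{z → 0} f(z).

Substitution gives 0/0; apply L'Hôpital's rule 3 times.
After differentiating numerator and denominator 3 times the quotient is (-2*sin(z) - 216/(3*z - 1)^3)/(12); at z = 0 this is 18.

18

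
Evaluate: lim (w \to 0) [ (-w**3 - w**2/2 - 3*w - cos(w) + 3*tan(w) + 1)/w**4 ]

-1/24

Substitution gives 0/0 (the numerator vanishes to order 4).
Expand each term to order w^4: the coefficient of w^4 in 3·tan(w) is 0 and in −cos(w) is -1/24.
Lower-order terms cancel with the polynomial part, so the numerator is (-1/24)·w^4 + o(w^4), and the limit is (-1/24)/(1) = -1/24.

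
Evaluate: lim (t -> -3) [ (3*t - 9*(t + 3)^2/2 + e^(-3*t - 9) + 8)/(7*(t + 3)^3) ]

Direct substitution gives 0/0.
Apply L'Hôpital: lim (-9*t - 3*e^(-3*t - 9) - 24)/(21*(t + 3)^2), still 0/0.
Apply L'Hôpital: lim (9*e^(-3*t - 9) - 9)/(42*t + 126), still 0/0.
After 3 applications of L'Hôpital's rule the quotient is (-27*e^(-3*t - 9))/(42); substituting t = -3 gives -9/14.

-9/14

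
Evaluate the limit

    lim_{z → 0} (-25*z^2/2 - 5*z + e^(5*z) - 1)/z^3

Direct substitution gives 0/0.
Apply L'Hôpital: lim (-25*z + 5*e^(5*z) - 5)/(3*z^2), still 0/0.
Apply L'Hôpital: lim (25*e^(5*z) - 25)/(6*z), still 0/0.
After 3 applications of L'Hôpital's rule the quotient is (125*e^(5*z))/(6); substituting z = 0 gives 125/6.

125/6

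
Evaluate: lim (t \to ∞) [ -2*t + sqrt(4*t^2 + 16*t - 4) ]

An ∞ − ∞ form. Rationalising with the conjugate, the difference becomes (16t - 4) / (√(4*t^2 + 16*t - 4) + 2t).
For large t the denominator behaves like 2·2t, so the quotient tends to 16/4 = 4.

4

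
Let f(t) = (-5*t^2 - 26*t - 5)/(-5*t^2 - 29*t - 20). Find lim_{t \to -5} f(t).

8/7

Since t = -5 makes numerator and denominator zero, (t + 5) divides both.
Cancelling it gives (-5*t - 1)/(-5*t - 4); now plug in t = -5 to get 8/7.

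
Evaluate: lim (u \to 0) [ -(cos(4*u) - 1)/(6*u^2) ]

4/3

Direct substitution gives 0/0.
Apply L'Hôpital: lim (-4*sin(4*u))/(-12*u), still 0/0.
After 2 applications of L'Hôpital's rule the quotient is (-16*cos(4*u))/(-12); substituting u = 0 gives 4/3.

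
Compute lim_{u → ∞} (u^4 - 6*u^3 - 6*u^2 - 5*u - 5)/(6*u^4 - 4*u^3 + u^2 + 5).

Numerator and denominator both have degree 4.
Dividing every term by u^4, all lower-order terms vanish and the limit is the ratio of leading coefficients, 1/(6) = 1/6.

1/6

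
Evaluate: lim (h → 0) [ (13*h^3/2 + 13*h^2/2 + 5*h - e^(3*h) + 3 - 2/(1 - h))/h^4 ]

Substitution gives 0/0; apply L'Hôpital's rule 4 times.
After differentiating numerator and denominator 4 times the quotient is (-81*e^(3*h) + 48/(h - 1)^5)/(24); at h = 0 this is -43/8.

-43/8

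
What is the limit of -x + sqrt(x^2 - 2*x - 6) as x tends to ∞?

An ∞ − ∞ form. Rationalising with the conjugate, the difference becomes (-2x - 6) / (√(x^2 - 2*x - 6) + x).
For large x the denominator behaves like 2·x, so the quotient tends to -2/2 = -1.

-1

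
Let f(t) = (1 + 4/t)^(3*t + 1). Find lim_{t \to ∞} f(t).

e^(12)

Write it as [(1 + 4/t)^t]^(3) · (1 + 4/t)^(1). The bracketed term tends to e^(4) and the second factor to 1, so the limit is e^(12).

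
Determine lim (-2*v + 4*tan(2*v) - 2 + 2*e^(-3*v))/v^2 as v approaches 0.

9

Substitution gives 0/0 (the numerator vanishes to order 2).
Expand each term to order v^2: the coefficient of v^2 in 4·tan(2v) is 0 and in 2·e^(-3v) is 9.
Lower-order terms cancel with the polynomial part, so the numerator is (9)·v^2 + o(v^2), and the limit is (9)/(1) = 9.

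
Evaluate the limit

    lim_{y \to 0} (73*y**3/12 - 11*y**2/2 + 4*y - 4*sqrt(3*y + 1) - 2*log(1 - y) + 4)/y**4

Substitution gives 0/0 (the numerator vanishes to order 4).
Expand each term to order y^4: the coefficient of y^4 in -2·ln(1 - y) is 1/2 and in -4·√(1 + 3y) is 405/32.
Lower-order terms cancel with the polynomial part, so the numerator is (421/32)·y^4 + o(y^4), and the limit is (421/32)/(1) = 421/32.

421/32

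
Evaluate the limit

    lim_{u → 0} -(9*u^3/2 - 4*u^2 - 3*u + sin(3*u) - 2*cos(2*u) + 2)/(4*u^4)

1/3

Substitution gives 0/0 (the numerator vanishes to order 4).
Expand each term to order u^4: the coefficient of u^4 in -2·cos(2u) is -4/3 and in sin(3u) is 0.
Lower-order terms cancel with the polynomial part, so the numerator is (-4/3)·u^4 + o(u^4), and the limit is (-4/3)/(-4) = 1/3.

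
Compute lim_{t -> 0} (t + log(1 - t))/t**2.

Direct substitution gives 0/0.
Apply L'Hôpital: lim (1 - 1/(1 - t))/(2*t), still 0/0.
After 2 applications of L'Hôpital's rule the quotient is (-1/(1 - t)^2)/(2); substituting t = 0 gives -1/2.

-1/2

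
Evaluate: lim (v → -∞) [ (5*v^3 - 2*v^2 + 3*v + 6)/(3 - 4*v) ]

The numerator has higher degree (3 > 1); the quotient behaves like (5/(-4))·v^2 for large |v|.
As v → −∞ this diverges to -∞.

-∞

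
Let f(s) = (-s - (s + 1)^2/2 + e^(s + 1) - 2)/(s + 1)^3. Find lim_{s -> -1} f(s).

1/6

Direct substitution gives 0/0.
Apply L'Hôpital: lim (-s + e^(s + 1) - 2)/(3*(s + 1)^2), still 0/0.
Apply L'Hôpital: lim (e^(s + 1) - 1)/(6*s + 6), still 0/0.
After 3 applications of L'Hôpital's rule the quotient is (e^(s + 1))/(6); substituting s = -1 gives 1/6.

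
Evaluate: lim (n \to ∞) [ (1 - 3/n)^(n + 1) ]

Write it as [(1 - 3/n)^n]^(1) · (1 - 3/n)^(1). The bracketed term tends to e^(-3) and the second factor to 1, so the limit is e^(-3).

e^(-3)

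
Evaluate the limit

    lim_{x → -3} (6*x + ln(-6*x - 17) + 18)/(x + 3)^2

Direct substitution gives 0/0.
Apply L'Hôpital: lim (6 - 6/(-6*x - 17))/(2*x + 6), still 0/0.
After 2 applications of L'Hôpital's rule the quotient is (-36/(-6*x - 17)^2)/(2); substituting x = -3 gives -18.

-18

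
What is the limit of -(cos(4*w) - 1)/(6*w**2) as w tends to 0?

4/3

Direct substitution gives 0/0.
Apply L'Hôpital: lim (-4*sin(4*w))/(-12*w), still 0/0.
After 2 applications of L'Hôpital's rule the quotient is (-16*cos(4*w))/(-12); substituting w = 0 gives 4/3.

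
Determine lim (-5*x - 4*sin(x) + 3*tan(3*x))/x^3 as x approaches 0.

83/3

Substitution gives 0/0 (the numerator vanishes to order 3).
Expand each term to order x^3: the coefficient of x^3 in 3·tan(3x) is 27 and in -4·sin(x) is 2/3.
Lower-order terms cancel with the polynomial part, so the numerator is (83/3)·x^3 + o(x^3), and the limit is (83/3)/(1) = 83/3.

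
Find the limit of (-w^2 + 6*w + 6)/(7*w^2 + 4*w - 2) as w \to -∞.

Numerator and denominator both have degree 2.
Dividing every term by w^2, all lower-order terms vanish and the limit is the ratio of leading coefficients, -1/(7) = -1/7.

-1/7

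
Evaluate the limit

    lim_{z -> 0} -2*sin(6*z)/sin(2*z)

-6

Substitution gives 0/0.
Divide numerator and denominator by z: sin(6z)/z → 6 and sin(2z)/z → 2, so the limit is -2·6/2 = -6.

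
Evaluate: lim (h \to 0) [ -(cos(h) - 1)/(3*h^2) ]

1/6

Direct substitution gives 0/0.
Apply L'Hôpital: lim (-sin(h))/(-6*h), still 0/0.
After 2 applications of L'Hôpital's rule the quotient is (-cos(h))/(-6); substituting h = 0 gives 1/6.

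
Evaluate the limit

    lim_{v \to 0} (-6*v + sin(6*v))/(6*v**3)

Direct substitution gives 0/0.
Apply L'Hôpital: lim (6*cos(6*v) - 6)/(18*v^2), still 0/0.
Apply L'Hôpital: lim (-36*sin(6*v))/(36*v), still 0/0.
After 3 applications of L'Hôpital's rule the quotient is (-216*cos(6*v))/(36); substituting v = 0 gives -6.

-6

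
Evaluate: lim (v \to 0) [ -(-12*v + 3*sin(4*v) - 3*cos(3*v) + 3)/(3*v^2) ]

Substitution gives 0/0; apply L'Hôpital's rule 2 times.
After differentiating numerator and denominator 2 times the quotient is (-48*sin(4*v) + 27*cos(3*v))/(-6); at v = 0 this is -9/2.

-9/2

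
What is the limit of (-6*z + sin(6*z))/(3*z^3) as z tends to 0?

Direct substitution gives 0/0.
Apply L'Hôpital: lim (6*cos(6*z) - 6)/(9*z^2), still 0/0.
Apply L'Hôpital: lim (-36*sin(6*z))/(18*z), still 0/0.
After 3 applications of L'Hôpital's rule the quotient is (-216*cos(6*z))/(18); substituting z = 0 gives -12.

-12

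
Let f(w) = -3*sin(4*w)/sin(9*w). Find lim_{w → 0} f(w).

-4/3

Substitution gives 0/0.
Divide numerator and denominator by w: sin(4w)/w → 4 and sin(9w)/w → 9, so the limit is -3·4/9 = -4/3.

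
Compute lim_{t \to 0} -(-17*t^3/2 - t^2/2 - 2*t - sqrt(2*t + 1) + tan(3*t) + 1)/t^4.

-5/8

Substitution gives 0/0; apply L'Hôpital's rule 4 times.
After differentiating numerator and denominator 4 times the quotient is (1944*tan(3*t)^3/cos(3*t)^2 + 1296*tan(3*t)/cos(3*t)^2 + 15/(2*t + 1)^(7/2))/(-24); at t = 0 this is -5/8.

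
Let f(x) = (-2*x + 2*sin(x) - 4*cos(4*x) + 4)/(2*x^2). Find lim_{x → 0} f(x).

Substitution gives 0/0 (the numerator vanishes to order 2).
Expand each term to order x^2: the coefficient of x^2 in -4·cos(4x) is 32 and in 2·sin(x) is 0.
Lower-order terms cancel with the polynomial part, so the numerator is (32)·x^2 + o(x^2), and the limit is (32)/(2) = 16.

16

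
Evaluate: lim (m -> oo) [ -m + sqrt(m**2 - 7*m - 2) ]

An ∞ − ∞ form. Rationalising with the conjugate, the difference becomes (-7m - 2) / (√(m^2 - 7*m - 2) + m).
For large m the denominator behaves like 2·m, so the quotient tends to -7/2 = -7/2.

-7/2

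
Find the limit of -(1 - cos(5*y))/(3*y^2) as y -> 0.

Substitution gives 0/0.
Use (1 − cos u)/u² → 1/2 with u = 5y: the limit is 5²/(2·(-3)) = -25/6.

-25/6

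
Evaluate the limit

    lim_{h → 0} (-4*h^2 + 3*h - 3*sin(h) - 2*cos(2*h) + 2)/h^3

1/2

Substitution gives 0/0 (the numerator vanishes to order 3).
Expand each term to order h^3: the coefficient of h^3 in -3·sin(h) is 1/2 and in -2·cos(2h) is 0.
Lower-order terms cancel with the polynomial part, so the numerator is (1/2)·h^3 + o(h^3), and the limit is (1/2)/(1) = 1/2.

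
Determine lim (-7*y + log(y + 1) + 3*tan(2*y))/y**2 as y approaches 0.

-1/2

Substitution gives 0/0 (the numerator vanishes to order 2).
Expand each term to order y^2: the coefficient of y^2 in 3·tan(2y) is 0 and in ln(1 + y) is -1/2.
Lower-order terms cancel with the polynomial part, so the numerator is (-1/2)·y^2 + o(y^2), and the limit is (-1/2)/(1) = -1/2.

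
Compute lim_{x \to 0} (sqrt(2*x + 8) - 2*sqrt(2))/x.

A 0/0 form; rationalise with √(8 + 2x) + √8. This collapses the numerator to 2x, leaving 2/(√(8 + 2x) + √8) → 2/(2√8) = √(2)/4.

√(2)/4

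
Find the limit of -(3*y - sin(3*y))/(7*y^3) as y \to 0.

-9/14

Direct substitution gives 0/0.
Apply L'Hôpital: lim (3 - 3*cos(3*y))/(-21*y^2), still 0/0.
Apply L'Hôpital: lim (9*sin(3*y))/(-42*y), still 0/0.
After 3 applications of L'Hôpital's rule the quotient is (27*cos(3*y))/(-42); substituting y = 0 gives -9/14.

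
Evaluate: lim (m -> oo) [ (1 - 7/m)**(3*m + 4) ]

e^(-21)

Write it as [(1 - 7/m)^m]^(3) · (1 - 7/m)^(4). The bracketed term tends to e^(-7) and the second factor to 1, so the limit is e^(-21).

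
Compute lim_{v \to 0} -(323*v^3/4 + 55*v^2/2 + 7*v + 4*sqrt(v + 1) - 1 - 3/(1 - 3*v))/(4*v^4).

7781/128

Substitution gives 0/0 (the numerator vanishes to order 4).
Expand each term to order v^4: the coefficient of v^4 in -3·1/(1 - 3v) is -243 and in 4·√(1 + v) is -5/32.
Lower-order terms cancel with the polynomial part, so the numerator is (-7781/32)·v^4 + o(v^4), and the limit is (-7781/32)/(-4) = 7781/128.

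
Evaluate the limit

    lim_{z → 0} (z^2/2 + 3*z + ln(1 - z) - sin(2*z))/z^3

1

Substitution gives 0/0 (the numerator vanishes to order 3).
Expand each term to order z^3: the coefficient of z^3 in −sin(2z) is 4/3 and in ln(1 - z) is -1/3.
Lower-order terms cancel with the polynomial part, so the numerator is (1)·z^3 + o(z^3), and the limit is (1)/(1) = 1.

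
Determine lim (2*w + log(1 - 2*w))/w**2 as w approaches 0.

Direct substitution gives 0/0.
Apply L'Hôpital: lim (2 - 2/(1 - 2*w))/(2*w), still 0/0.
After 2 applications of L'Hôpital's rule the quotient is (-4/(1 - 2*w)^2)/(2); substituting w = 0 gives -2.

-2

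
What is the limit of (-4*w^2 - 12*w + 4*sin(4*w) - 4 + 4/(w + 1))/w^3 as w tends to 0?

-140/3

Substitution gives 0/0 (the numerator vanishes to order 3).
Expand each term to order w^3: the coefficient of w^3 in 4·1/(1 + w) is -4 and in 4·sin(4w) is -128/3.
Lower-order terms cancel with the polynomial part, so the numerator is (-140/3)·w^3 + o(w^3), and the limit is (-140/3)/(1) = -140/3.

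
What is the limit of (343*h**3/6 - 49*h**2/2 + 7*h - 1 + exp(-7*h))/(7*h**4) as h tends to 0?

343/24

Direct substitution gives 0/0.
Apply L'Hôpital: lim (343*h^2/2 - 49*h + 7 - 7*e^(-7*h))/(28*h^3), still 0/0.
Apply L'Hôpital: lim (343*h - 49 + 49*e^(-7*h))/(84*h^2), still 0/0.
Apply L'Hôpital: lim (343 - 343*e^(-7*h))/(168*h), still 0/0.
After 4 applications of L'Hôpital's rule the quotient is (2401*e^(-7*h))/(168); substituting h = 0 gives 343/24.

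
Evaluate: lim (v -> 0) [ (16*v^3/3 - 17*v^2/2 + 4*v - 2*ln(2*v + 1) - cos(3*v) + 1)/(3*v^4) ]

Substitution gives 0/0; apply L'Hôpital's rule 4 times.
After differentiating numerator and denominator 4 times the quotient is (-81*cos(3*v) + 192/(2*v + 1)^4)/(72); at v = 0 this is 37/24.

37/24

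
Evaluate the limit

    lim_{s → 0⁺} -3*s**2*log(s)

This is a 0·(−∞) form. Rewrite as -3·ln(s) / s^(−2) and apply L'Hôpital:
the derivative quotient is -3·(1/s) / (−2·s^(−3)) = (3/2)·s^2 → 0.

0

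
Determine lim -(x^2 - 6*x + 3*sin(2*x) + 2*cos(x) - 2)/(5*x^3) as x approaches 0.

Substitution gives 0/0; apply L'Hôpital's rule 3 times.
After differentiating numerator and denominator 3 times the quotient is (2*sin(x) - 24*cos(2*x))/(-30); at x = 0 this is 4/5.

4/5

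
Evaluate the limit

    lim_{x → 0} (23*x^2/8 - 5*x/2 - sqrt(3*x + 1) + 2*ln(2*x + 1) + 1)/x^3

175/48

Substitution gives 0/0; apply L'Hôpital's rule 3 times.
After differentiating numerator and denominator 3 times the quotient is (-81/(8*(3*x + 1)^(5/2)) + 32/(2*x + 1)^3)/(6); at x = 0 this is 175/48.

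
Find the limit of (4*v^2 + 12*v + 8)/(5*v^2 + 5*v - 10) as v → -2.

At v = -2 both the top and bottom vanish — a removable singularity. Factoring out (v + 2) from each leaves (4*v + 4)/(5*v - 5), which at v = -2 equals 4/15.

4/15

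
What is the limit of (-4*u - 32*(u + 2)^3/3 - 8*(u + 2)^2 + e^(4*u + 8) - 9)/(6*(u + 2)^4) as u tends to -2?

Direct substitution gives 0/0.
Apply L'Hôpital: lim (-16*u - 32*(u + 2)^2 + 4*e^(4*u + 8) - 36)/(24*(u + 2)^3), still 0/0.
Apply L'Hôpital: lim (-64*u + 16*e^(4*u + 8) - 144)/(72*(u + 2)^2), still 0/0.
Apply L'Hôpital: lim (64*e^(4*u + 8) - 64)/(144*u + 288), still 0/0.
After 4 applications of L'Hôpital's rule the quotient is (256*e^(4*u + 8))/(144); substituting u = -2 gives 16/9.

16/9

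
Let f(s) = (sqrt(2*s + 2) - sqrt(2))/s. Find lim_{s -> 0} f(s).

√(2)/2

A 0/0 form; rationalise with √(2 + 2s) + √2. This collapses the numerator to 2s, leaving 2/(√(2 + 2s) + √2) → 2/(2√2) = √(2)/2.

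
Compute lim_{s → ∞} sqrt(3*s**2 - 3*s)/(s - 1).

For large |s|, √(3*s^2 - 3*s) ≈ √3·|s| and the denominator ≈ s.
Since s → +∞, |s| = s, giving √3/(1) = √(3).

√(3)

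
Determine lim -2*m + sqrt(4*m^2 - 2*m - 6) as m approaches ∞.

An ∞ − ∞ form. Rationalising with the conjugate, the difference becomes (-2m - 6) / (√(4*m^2 - 2*m - 6) + 2m).
For large m the denominator behaves like 2·2m, so the quotient tends to -2/4 = -1/2.

-1/2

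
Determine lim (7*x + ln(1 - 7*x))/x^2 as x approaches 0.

Direct substitution gives 0/0.
Apply L'Hôpital: lim (7 - 7/(1 - 7*x))/(2*x), still 0/0.
After 2 applications of L'Hôpital's rule the quotient is (-49/(1 - 7*x)^2)/(2); substituting x = 0 gives -49/2.

-49/2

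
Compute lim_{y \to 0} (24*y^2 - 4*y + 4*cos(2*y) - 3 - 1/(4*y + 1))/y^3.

64

Substitution gives 0/0 (the numerator vanishes to order 3).
Expand each term to order y^3: the coefficient of y^3 in −1/(1 + 4y) is 64 and in 4·cos(2y) is 0.
Lower-order terms cancel with the polynomial part, so the numerator is (64)·y^3 + o(y^3), and the limit is (64)/(1) = 64.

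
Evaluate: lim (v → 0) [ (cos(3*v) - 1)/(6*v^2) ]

-3/4

Direct substitution gives 0/0.
Apply L'Hôpital: lim (-3*sin(3*v))/(12*v), still 0/0.
After 2 applications of L'Hôpital's rule the quotient is (-9*cos(3*v))/(12); substituting v = 0 gives -3/4.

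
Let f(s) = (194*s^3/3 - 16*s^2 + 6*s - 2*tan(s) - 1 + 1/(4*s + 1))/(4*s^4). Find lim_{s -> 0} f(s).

64

Substitution gives 0/0; apply L'Hôpital's rule 4 times.
After differentiating numerator and denominator 4 times the quotient is (16*tan(s)/cos(s)^2 - 48*tan(s)/cos(s)^4 + 6144/(4*s + 1)^5)/(96); at s = 0 this is 64.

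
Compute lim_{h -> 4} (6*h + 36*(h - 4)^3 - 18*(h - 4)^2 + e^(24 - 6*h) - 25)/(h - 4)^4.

54

Direct substitution gives 0/0.
Apply L'Hôpital: lim (-36*h + 108*(h - 4)^2 - 6*e^(24 - 6*h) + 150)/(4*(h - 4)^3), still 0/0.
Apply L'Hôpital: lim (216*h + 36*e^(24 - 6*h) - 900)/(12*(h - 4)^2), still 0/0.
Apply L'Hôpital: lim (216 - 216*e^(24 - 6*h))/(24*h - 96), still 0/0.
After 4 applications of L'Hôpital's rule the quotient is (1296*e^(24 - 6*h))/(24); substituting h = 4 gives 54.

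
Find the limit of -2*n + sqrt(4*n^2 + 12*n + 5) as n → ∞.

This has the form ∞ − ∞. Multiply and divide by the conjugate √(4*n^2 + 12*n + 5) + 2n.
That gives (12n + 5) / (√(4*n^2 + 12*n + 5) + 2n).
Divide numerator and denominator by n: the limit is 12/(2·2) = 3.

3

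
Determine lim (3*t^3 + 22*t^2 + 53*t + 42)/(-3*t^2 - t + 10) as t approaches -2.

1/11

At t = -2 both the top and bottom vanish — a removable singularity. Factoring out (t + 2) from each leaves (3*t^2 + 16*t + 21)/(5 - 3*t), which at t = -2 equals 1/11.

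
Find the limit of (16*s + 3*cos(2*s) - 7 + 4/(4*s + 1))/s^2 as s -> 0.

Substitution gives 0/0; apply L'Hôpital's rule 2 times.
After differentiating numerator and denominator 2 times the quotient is (-12*cos(2*s) + 128/(4*s + 1)^3)/(2); at s = 0 this is 58.

58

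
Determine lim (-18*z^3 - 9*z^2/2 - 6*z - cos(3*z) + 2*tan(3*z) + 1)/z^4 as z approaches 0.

-27/8

Substitution gives 0/0 (the numerator vanishes to order 4).
Expand each term to order z^4: the coefficient of z^4 in −cos(3z) is -27/8 and in 2·tan(3z) is 0.
Lower-order terms cancel with the polynomial part, so the numerator is (-27/8)·z^4 + o(z^4), and the limit is (-27/8)/(1) = -27/8.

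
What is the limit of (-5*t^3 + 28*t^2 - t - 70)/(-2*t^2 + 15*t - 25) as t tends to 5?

96/5

Direct substitution gives 0/0, so factor. Both numerator and denominator have (t - 5) as a factor.
After cancelling, the expression reduces to (-5*t^2 + 3*t + 14)/(5 - 2*t).
Substituting t = 5 gives 96/5.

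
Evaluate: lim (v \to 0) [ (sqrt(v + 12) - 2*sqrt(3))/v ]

√(3)/12

Substitution gives 0/0. Multiply numerator and denominator by the conjugate √(12 + v) + √12.
The numerator becomes (12 + v) − 12 = v, so the expression simplifies to 1/(√(12 + v) + √12).
Letting v → 0 gives 1/(2√12) = √(3)/12.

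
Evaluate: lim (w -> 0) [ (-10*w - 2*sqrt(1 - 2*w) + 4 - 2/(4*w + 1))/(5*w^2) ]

-31/5

Substitution gives 0/0 (the numerator vanishes to order 2).
Expand each term to order w^2: the coefficient of w^2 in -2·√(1 - 2w) is 1 and in -2·1/(1 + 4w) is -32.
Lower-order terms cancel with the polynomial part, so the numerator is (-31)·w^2 + o(w^2), and the limit is (-31)/(5) = -31/5.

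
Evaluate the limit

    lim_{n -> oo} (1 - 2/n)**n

e^(-2)

The base → 1 and the exponent → ∞: a 1^∞ form.
Take logarithms: (n)·ln(1 - 2/n). Since ln(1+u) ~ u for small u, this behaves like (n)·(-2/n) → -2.
So the limit is e^(-2).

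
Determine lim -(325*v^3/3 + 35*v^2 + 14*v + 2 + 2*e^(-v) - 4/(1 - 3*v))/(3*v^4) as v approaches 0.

3887/36

Substitution gives 0/0 (the numerator vanishes to order 4).
Expand each term to order v^4: the coefficient of v^4 in 2·e^(-v) is 1/12 and in -4·1/(1 - 3v) is -324.
Lower-order terms cancel with the polynomial part, so the numerator is (-3887/12)·v^4 + o(v^4), and the limit is (-3887/12)/(-3) = 3887/36.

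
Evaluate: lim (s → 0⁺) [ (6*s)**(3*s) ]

1

Base → 0⁺ and exponent → 0⁺: a 0^0 form.
Take logs: 3s·ln(6s). This is 0·(−∞); rewriting as ln(6s)/(1/(3s)) and applying L'Hôpital gives 0.
Hence the limit is e^0 = 1.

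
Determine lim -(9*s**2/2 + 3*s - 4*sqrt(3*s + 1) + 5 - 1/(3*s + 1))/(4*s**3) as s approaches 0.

Substitution gives 0/0; apply L'Hôpital's rule 3 times.
After differentiating numerator and denominator 3 times the quotient is (162/(3*s + 1)^4 - 81/(2*(3*s + 1)^(5/2)))/(-24); at s = 0 this is -81/16.

-81/16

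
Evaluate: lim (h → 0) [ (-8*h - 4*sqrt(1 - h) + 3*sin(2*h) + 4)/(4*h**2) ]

1/8

Substitution gives 0/0 (the numerator vanishes to order 2).
Expand each term to order h^2: the coefficient of h^2 in -4·√(1 - h) is 1/2 and in 3·sin(2h) is 0.
Lower-order terms cancel with the polynomial part, so the numerator is (1/2)·h^2 + o(h^2), and the limit is (1/2)/(4) = 1/8.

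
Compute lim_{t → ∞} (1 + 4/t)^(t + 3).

The base → 1 and the exponent → ∞: a 1^∞ form.
Take logarithms: (t + 3)·ln(1 + 4/t). Since ln(1+u) ~ u for small u, this behaves like (t)·(4/t) → 4.
So the limit is e^(4).

e^(4)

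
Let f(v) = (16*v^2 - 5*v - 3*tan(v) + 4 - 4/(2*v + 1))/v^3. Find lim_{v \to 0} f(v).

31

Substitution gives 0/0; apply L'Hôpital's rule 3 times.
After differentiating numerator and denominator 3 times the quotient is (12/cos(v)^2 - 18/cos(v)^4 + 192/(2*v + 1)^4)/(6); at v = 0 this is 31.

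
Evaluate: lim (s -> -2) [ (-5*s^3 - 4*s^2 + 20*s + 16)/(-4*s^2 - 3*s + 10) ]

-24/13

At s = -2 both the top and bottom vanish — a removable singularity. Factoring out (s + 2) from each leaves (-5*s^2 + 6*s + 8)/(5 - 4*s), which at s = -2 equals -24/13.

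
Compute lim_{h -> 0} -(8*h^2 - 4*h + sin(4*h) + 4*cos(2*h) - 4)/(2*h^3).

Substitution gives 0/0; apply L'Hôpital's rule 3 times.
After differentiating numerator and denominator 3 times the quotient is (32*sin(2*h) - 64*cos(4*h))/(-12); at h = 0 this is 16/3.

16/3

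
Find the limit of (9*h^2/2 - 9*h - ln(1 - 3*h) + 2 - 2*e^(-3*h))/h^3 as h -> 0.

Substitution gives 0/0; apply L'Hôpital's rule 3 times.
After differentiating numerator and denominator 3 times the quotient is (54*e^(-3*h) - 54/(3*h - 1)^3)/(6); at h = 0 this is 18.

18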